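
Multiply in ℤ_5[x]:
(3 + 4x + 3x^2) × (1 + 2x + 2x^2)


Expand and collect like terms; reduce coefficients mod 5:
x^0: 3·1 = 3 ≡ 3 (mod 5)
x^1: 3·2 + 4·1 = 10 ≡ 0 (mod 5)
x^2: 3·2 + 4·2 + 3·1 = 17 ≡ 2 (mod 5)
x^3: 4·2 + 3·2 = 14 ≡ 4 (mod 5)
x^4: 3·2 = 6 ≡ 1 (mod 5)
Result: 3 + 2x^2 + 4x^3 + x^4

f · g = 3 + 2x^2 + 4x^3 + x^4


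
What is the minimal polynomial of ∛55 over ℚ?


∛55 satisfies x³ - 55 = 0, irreducible over ℚ (no rational root; 55 is not a perfect cube)

Minimal polynomial: x³ - 55


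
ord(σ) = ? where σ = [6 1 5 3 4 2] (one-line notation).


Cycle decomposition: (1 6 2) (3 5 4)
Cycle lengths: 3, 3
Order = lcm(3, 3) = 3

ord(σ) = 3


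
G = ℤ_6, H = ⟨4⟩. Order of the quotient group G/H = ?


|⟨4⟩| = n / gcd(4, 6) = 6 / 2 = 3
H is normal (ℤ_6 is abelian).
|G/H| = |G| / |H| = 6 / 3 = 2

|G/H| = 2


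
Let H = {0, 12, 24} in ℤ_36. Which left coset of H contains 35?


35 + H = {35 + h (mod 36) : h ∈ H}
35+0=35, 35+12=11, 35+24=23
35 + H = {11, 23, 35} = 11 + H

35 + H = {11, 23, 35}


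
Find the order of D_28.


|D_n| = 2n (n rotations and n reflections)
|D_28| = 2×28 = 56

|D_28| = 56


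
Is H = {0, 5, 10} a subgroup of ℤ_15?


Subgroup test for H = {0, 5, 10} in (ℤ_15, +):
(1) 0 ∈ H? Yes
(2) Closure: for all a,b ∈ H, (a+b) mod 15 ∈ H? Yes
(3) Inverses: for all a ∈ H, -a mod 15 ∈ H? Yes

Yes, H is a subgroup of ℤ_15


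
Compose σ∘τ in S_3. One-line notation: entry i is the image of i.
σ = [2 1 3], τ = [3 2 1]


σ∘τ: apply τ first, then σ
1 →τ 3 →σ 3
2 →τ 2 →σ 1
3 →τ 1 →σ 2

σ∘τ = [3 1 2]


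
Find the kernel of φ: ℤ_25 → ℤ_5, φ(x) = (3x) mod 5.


Kernel = preimage of identity
ker(φ) = {x ∈ ℤ_25 : 3x ≡ 0 (mod 5)}. Since 5 | 25, φ is well-defined. The kernel is the cyclic subgroup ⟨5⟩ of ℤ_25 (order 5), i.e. {0, 5, 10, 15, 20}

ker(φ) = {0, 5, 10, 15, 20}


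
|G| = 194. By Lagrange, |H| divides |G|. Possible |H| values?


Lagrange's theorem: |H| divides |G|
|G| = 194
Divisors of 194: 1, 2, 97, 194

Possible subgroup orders: {1, 2, 97, 194}


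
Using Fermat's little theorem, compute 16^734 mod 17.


Fermat's little theorem: if p is prime and gcd(a,p)=1, then a^(p-1) ≡ 1 (mod p)
p = 17 is prime, gcd(16,17) = 1
Reduce exponent: 734 mod 16 = 14
So 16^734 ≡ 16^14 (mod 17)
16^14 mod 17 = 1

16^734 ≡ 1 (mod 17)


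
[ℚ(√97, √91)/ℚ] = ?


[ℚ(√97,√91):ℚ] = [ℚ(√97,√91):ℚ(√97)]·[ℚ(√97):ℚ] = 2·2 = 4

[ℚ(√97, √91)/ℚ] = 4


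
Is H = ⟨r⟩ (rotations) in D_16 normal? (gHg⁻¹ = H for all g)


H = ⟨r⟩ (rotations) in D_16
The rotation subgroup ⟨r⟩ has index 2 in D_16, so it is normal

Yes, normal subgroup


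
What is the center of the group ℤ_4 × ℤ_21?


Z(G) = {g ∈ G | gx = xg for all x ∈ G}
Direct product of abelian groups is abelian, so Z(G) = G

Z(ℤ_4 × ℤ_21) = ℤ_4 × ℤ_21


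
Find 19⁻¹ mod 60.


Use the extended Euclidean algorithm to write 1 = 19·s + 60·t; then s mod 60 is the inverse.
Euclidean algorithm:
  19 = 0·60 + 19
  60 = 3·19 + 3
  19 = 6·3 + 1
  3 = 3·1 + 0
gcd(19,60) = 1
Back-substitution gives: 19·(19) + 60·(-6) = 1
So 19⁻¹ ≡ 19 ≡ 19 (mod 60)
Check: 19 × 19 = 361 ≡ 1 (mod 60) ✓

19⁻¹ ≡ 19 (mod 60)


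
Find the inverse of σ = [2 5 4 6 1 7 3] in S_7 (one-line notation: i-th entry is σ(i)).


To find σ⁻¹, swap domain and range:
σ(1) = 2 → σ⁻¹(2) = 1
σ(2) = 5 → σ⁻¹(5) = 2
σ(3) = 4 → σ⁻¹(4) = 3
σ(4) = 6 → σ⁻¹(6) = 4
σ(5) = 1 → σ⁻¹(1) = 5
σ(6) = 7 → σ⁻¹(7) = 6
σ(7) = 3 → σ⁻¹(3) = 7

σ⁻¹ = [5 1 7 3 2 4 6]


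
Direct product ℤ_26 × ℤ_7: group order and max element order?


|ℤ_26 × ℤ_7| = 26 × 7 = 182
Max element order = lcm(26,7) = 182
Cyclic? Yes (gcd=1)

|ℤ_26×ℤ_7| = 182, max element order = 182


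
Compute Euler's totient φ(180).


Factor n: 180 = 2^2 × 3^2 × 5
φ(n) = n · ∏(1 - 1/p) over distinct primes p | n
φ(180) = 180 · (1 - 1/2) · (1 - 1/3) · (1 - 1/5) = 48

φ(180) = 48


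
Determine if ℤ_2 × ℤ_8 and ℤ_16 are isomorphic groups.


Comparing ℤ_2 × ℤ_8 and ℤ_16:
gcd(2,8) = 2 ≠ 1. Max element order in ℤ_2×ℤ_8 is lcm(2,8) = 8 < 16, so it has no element of order 16

No, ℤ_2 × ℤ_8 ≇ ℤ_16


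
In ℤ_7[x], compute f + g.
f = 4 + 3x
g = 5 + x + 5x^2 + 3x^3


Add coefficients mod 7:
x^0: 4 + 5 = 2 (mod 7)
x^1: 3 + 1 = 4 (mod 7)
x^2: 0 + 5 = 5 (mod 7)
x^3: 0 + 3 = 3 (mod 7)
Result: 2 + 4x + 5x^2 + 3x^3

f + g = 2 + 4x + 5x^2 + 3x^3


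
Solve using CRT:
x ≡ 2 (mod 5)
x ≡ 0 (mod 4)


m₁ = 5, m₂ = 4, gcd = 1, so CRT applies. M = m₁·m₂ = 20
Let M₁ = M/m₁ = 4, M₂ = M/m₂ = 5
Find y₁ ≡ M₁⁻¹ (mod m₁): 4⁻¹ ≡ 4 (mod 5)
Find y₂ ≡ M₂⁻¹ (mod m₂): 5⁻¹ ≡ 1 (mod 4)
x = a₁·M₁·y₁ + a₂·M₂·y₂ = 2·4·4 + 0·5·1 = 32
Reduce mod 20: x ≡ 12
Check: 12 mod 5 = 2 ✓, 12 mod 4 = 0 ✓

x ≡ 12 (mod 20)


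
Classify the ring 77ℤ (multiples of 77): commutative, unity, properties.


77ℤ is a commutative ring under +,× but has no multiplicative identity (1 ∉ 77ℤ); it has no zero divisors, but without unity it is not an integral domain
Commutative: Yes
Integral domain: No
Has unity: No

77ℤ (multiples of 77): Commutative=Yes, Unity=No


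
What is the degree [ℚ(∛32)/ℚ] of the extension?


∛32 has minimal polynomial x³ - 32 (irreducible over ℚ since 32 is not a perfect cube)

[ℚ(∛32)/ℚ] = 3


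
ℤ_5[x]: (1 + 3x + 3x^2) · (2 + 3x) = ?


Expand and collect like terms; reduce coefficients mod 5:
x^0: 1·2 = 2 ≡ 2 (mod 5)
x^1: 1·3 + 3·2 = 9 ≡ 4 (mod 5)
x^2: 3·3 + 3·2 = 15 ≡ 0 (mod 5)
x^3: 3·3 = 9 ≡ 4 (mod 5)
Result: 2 + 4x + 4x^3

f · g = 2 + 4x + 4x^3


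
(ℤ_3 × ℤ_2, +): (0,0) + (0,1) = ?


Operation: componentwise addition mod (3, 2)
(0,0) + (0,1) = ((a₁+b₁) mod 3, (a₂+b₂) mod 2) with a = (0,0), b = (0,1)

(0,0) + (0,1) = (0,1)


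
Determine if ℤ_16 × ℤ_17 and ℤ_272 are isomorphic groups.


Comparing ℤ_16 × ℤ_17 and ℤ_272:
gcd(16,17) = 1, so ℤ_16 × ℤ_17 ≅ ℤ_272 (CRT)

Yes, ℤ_16 × ℤ_17 ≅ ℤ_272


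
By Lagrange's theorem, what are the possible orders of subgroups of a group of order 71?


Lagrange's theorem: |H| divides |G|
|G| = 71
Divisors of 71: 1, 71

Possible subgroup orders: {1, 71}


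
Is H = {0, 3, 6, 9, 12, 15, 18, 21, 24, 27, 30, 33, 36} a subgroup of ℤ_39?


Subgroup test for H = {0, 3, 6, 9, 12, 15, 18, 21, 24, 27, 30, 33, 36} in (ℤ_39, +):
(1) 0 ∈ H? Yes
(2) Closure: for all a,b ∈ H, (a+b) mod 39 ∈ H? Yes
(3) Inverses: for all a ∈ H, -a mod 39 ∈ H? Yes

Yes, H is a subgroup of ℤ_39


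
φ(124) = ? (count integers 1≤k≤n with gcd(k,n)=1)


Factor n: 124 = 2^2 × 31
φ(n) = n · ∏(1 - 1/p) over distinct primes p | n
φ(124) = 124 · (1 - 1/2) · (1 - 1/31) = 60

φ(124) = 60


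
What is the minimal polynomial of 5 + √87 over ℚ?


Let α = 5 + √87. Then α - 5 = √87, so (α - 5)² = 87, giving α² - 10α - 62 = 0. Degree 2 and α ∉ ℚ, so this is the minimal polynomial.

Minimal polynomial: x² - 10x - 62


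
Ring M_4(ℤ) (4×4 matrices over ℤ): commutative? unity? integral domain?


Matrix multiplication is non-commutative for n ≥ 2; the identity matrix I is the unity; singular matrices give zero divisors, so not an integral domain
Commutative: No
Integral domain: No
Has unity: Yes

M_4(ℤ) (4×4 matrices over ℤ): Commutative=No, Unity=Yes


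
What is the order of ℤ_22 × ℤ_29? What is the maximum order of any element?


|ℤ_22 × ℤ_29| = 22 × 29 = 638
Max element order = lcm(22,29) = 638
Cyclic? Yes (gcd=1)

|ℤ_22×ℤ_29| = 638, max element order = 638


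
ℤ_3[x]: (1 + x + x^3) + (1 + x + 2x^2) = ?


Add coefficients mod 3:
x^0: 1 + 1 = 2 (mod 3)
x^1: 1 + 1 = 2 (mod 3)
x^2: 0 + 2 = 2 (mod 3)
x^3: 1 + 0 = 1 (mod 3)
Result: 2 + 2x + 2x^2 + x^3

f + g = 2 + 2x + 2x^2 + x^3


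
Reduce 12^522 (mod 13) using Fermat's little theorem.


Fermat's little theorem: if p is prime and gcd(a,p)=1, then a^(p-1) ≡ 1 (mod p)
p = 13 is prime, gcd(12,13) = 1
Reduce exponent: 522 mod 12 = 6
So 12^522 ≡ 12^6 (mod 13)
12^6 mod 13 = 1

12^522 ≡ 1 (mod 13)


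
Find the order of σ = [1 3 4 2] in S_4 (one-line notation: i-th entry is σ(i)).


Cycle decomposition: (2 3 4)
Cycle lengths: 3
Order = lcm(3) = 3

ord(σ) = 3


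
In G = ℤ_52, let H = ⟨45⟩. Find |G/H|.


|⟨45⟩| = n / gcd(45, 52) = 52 / 1 = 52
H is normal (ℤ_52 is abelian).
|G/H| = |G| / |H| = 52 / 52 = 1

|G/H| = 1


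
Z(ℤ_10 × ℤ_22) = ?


Z(G) = {g ∈ G | gx = xg for all x ∈ G}
Direct product of abelian groups is abelian, so Z(G) = G

Z(ℤ_10 × ℤ_22) = ℤ_10 × ℤ_22


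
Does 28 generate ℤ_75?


g generates ℤ_n iff gcd(g, n) = 1
gcd(28, 75) = 1
Since gcd = 1, 28 is a generator.

Yes, 28 generates ℤ_75


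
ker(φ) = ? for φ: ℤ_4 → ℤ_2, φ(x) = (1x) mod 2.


Kernel = preimage of identity
ker(φ) = {x ∈ ℤ_4 : 1x ≡ 0 (mod 2)}. Since 2 | 4, φ is well-defined. The kernel is the cyclic subgroup ⟨2⟩ of ℤ_4 (order 2), i.e. {0, 2}

ker(φ) = {0, 2}


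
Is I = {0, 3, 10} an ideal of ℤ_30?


Check ideal conditions for I = {0, 3, 10} in ℤ_30:
(1) I is an additive subgroup? No
(2) For r ∈ ℤ_30 and a ∈ I: r·a ∈ I? No  [counterexample: r=2, a=3, r·a mod 30 = 6 ∉ I]

No, I is not an ideal of ℤ_30


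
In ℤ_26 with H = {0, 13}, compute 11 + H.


11 + H = {11 + h (mod 26) : h ∈ H}
11+0=11, 11+13=24

11 + H = {11, 24}


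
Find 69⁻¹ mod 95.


Use the extended Euclidean algorithm to write 1 = 69·s + 95·t; then s mod 95 is the inverse.
Euclidean algorithm:
  69 = 0·95 + 69
  95 = 1·69 + 26
  69 = 2·26 + 17
  26 = 1·17 + 9
  17 = 1·9 + 8
  9 = 1·8 + 1
  8 = 8·1 + 0
gcd(69,95) = 1
Back-substitution gives: 69·(-11) + 95·(8) = 1
So 69⁻¹ ≡ -11 ≡ 84 (mod 95)
Check: 69 × 84 = 5796 ≡ 1 (mod 95) ✓

69⁻¹ ≡ 84 (mod 95)


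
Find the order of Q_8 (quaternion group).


Q_8 = {±1, ±i, ±j, ±k}
|Q_8| = 8

|Q_8 (quaternion group)| = 8


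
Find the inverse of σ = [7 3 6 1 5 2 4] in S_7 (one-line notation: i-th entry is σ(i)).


To find σ⁻¹, swap domain and range:
σ(1) = 7 → σ⁻¹(7) = 1
σ(2) = 3 → σ⁻¹(3) = 2
σ(3) = 6 → σ⁻¹(6) = 3
σ(4) = 1 → σ⁻¹(1) = 4
σ(5) = 5 → σ⁻¹(5) = 5
σ(6) = 2 → σ⁻¹(2) = 6
σ(7) = 4 → σ⁻¹(4) = 7

σ⁻¹ = [4 6 2 7 5 3 1]


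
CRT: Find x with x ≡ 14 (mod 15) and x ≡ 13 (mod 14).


m₁ = 15, m₂ = 14, gcd = 1, so CRT applies. M = m₁·m₂ = 210
Let M₁ = M/m₁ = 14, M₂ = M/m₂ = 15
Find y₁ ≡ M₁⁻¹ (mod m₁): 14⁻¹ ≡ 14 (mod 15)
Find y₂ ≡ M₂⁻¹ (mod m₂): 15⁻¹ ≡ 1 (mod 14)
x = a₁·M₁·y₁ + a₂·M₂·y₂ = 14·14·14 + 13·15·1 = 2939
Reduce mod 210: x ≡ 209
Check: 209 mod 15 = 14 ✓, 209 mod 14 = 13 ✓

x ≡ 209 (mod 210)


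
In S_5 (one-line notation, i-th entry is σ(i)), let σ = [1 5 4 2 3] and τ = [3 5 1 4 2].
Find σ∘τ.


σ∘τ: apply τ first, then σ
1 →τ 3 →σ 4
2 →τ 5 →σ 3
3 →τ 1 →σ 1
4 →τ 4 →σ 2
5 →τ 2 →σ 5

σ∘τ = [4 3 1 2 5]


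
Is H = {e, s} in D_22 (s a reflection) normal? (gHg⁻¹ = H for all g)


H = {e, s} in D_22 (s a reflection)
r·s·r⁻¹ = sr⁻² ≠ s for n ≥ 3, so {e, s} is not closed under conjugation

No, not a normal subgroup


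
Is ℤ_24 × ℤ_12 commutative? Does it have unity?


Direct product ring; commutative with unity (1,1); but (1,0)·(0,1) = (0,0) gives zero divisors, so not an integral domain
Commutative: Yes
Integral domain: No
Has unity: Yes

ℤ_24 × ℤ_12: Commutative=Yes, Unity=Yes


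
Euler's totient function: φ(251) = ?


Factor n: 251 = 251
φ(n) = n · ∏(1 - 1/p) over distinct primes p | n
φ(251) = 251 · (1 - 1/251) = 250

φ(251) = 250


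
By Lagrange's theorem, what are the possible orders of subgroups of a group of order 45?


Lagrange's theorem: |H| divides |G|
|G| = 45
Divisors of 45: 1, 3, 5, 9, 15, 45

Possible subgroup orders: {1, 3, 5, 9, 15, 45}


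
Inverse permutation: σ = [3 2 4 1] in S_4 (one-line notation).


To find σ⁻¹, swap domain and range:
σ(1) = 3 → σ⁻¹(3) = 1
σ(2) = 2 → σ⁻¹(2) = 2
σ(3) = 4 → σ⁻¹(4) = 3
σ(4) = 1 → σ⁻¹(1) = 4

σ⁻¹ = [4 2 1 3]


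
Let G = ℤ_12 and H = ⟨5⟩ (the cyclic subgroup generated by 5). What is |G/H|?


|⟨5⟩| = n / gcd(5, 12) = 12 / 1 = 12
H is normal (ℤ_12 is abelian).
|G/H| = |G| / |H| = 12 / 12 = 1

|G/H| = 1


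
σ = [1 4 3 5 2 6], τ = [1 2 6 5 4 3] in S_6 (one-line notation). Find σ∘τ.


σ∘τ: apply τ first, then σ
1 →τ 1 →σ 1
2 →τ 2 →σ 4
3 →τ 6 →σ 6
4 →τ 5 →σ 2
5 →τ 4 →σ 5
6 →τ 3 →σ 3

σ∘τ = [1 4 6 2 5 3]


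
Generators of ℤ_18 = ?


g generates ℤ_n iff gcd(g,n) = 1
Prime factors of 18: 2, 3
Generators are g ∈ {1,...,17} not divisible by any of these primes.
Generators: {1, 5, 7, 11, 13, 17}
Number of generators = φ(18) = 6

Generators of ℤ_18 = {1, 5, 7, 11, 13, 17}


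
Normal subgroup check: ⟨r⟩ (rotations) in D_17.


H = ⟨r⟩ (rotations) in D_17
The rotation subgroup ⟨r⟩ has index 2 in D_17, so it is normal

Yes, normal subgroup


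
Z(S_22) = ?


Z(G) = {g ∈ G | gx = xg for all x ∈ G}
S_n is non-abelian for n ≥ 3; Z(S_22) is trivial

Z(S_22) = {e}


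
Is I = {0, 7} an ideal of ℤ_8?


Check ideal conditions for I = {0, 7} in ℤ_8:
(1) I is an additive subgroup? No
(2) For r ∈ ℤ_8 and a ∈ I: r·a ∈ I? No  [counterexample: r=2, a=7, r·a mod 8 = 6 ∉ I]

No, I is not an ideal of ℤ_8


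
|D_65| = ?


|D_n| = 2n (n rotations and n reflections)
|D_65| = 2×65 = 130

|D_65| = 130


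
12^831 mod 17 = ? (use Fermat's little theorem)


Fermat's little theorem: if p is prime and gcd(a,p)=1, then a^(p-1) ≡ 1 (mod p)
p = 17 is prime, gcd(12,17) = 1
Reduce exponent: 831 mod 16 = 15
So 12^831 ≡ 12^15 (mod 17)
12^15 mod 17 = 10

12^831 ≡ 10 (mod 17)


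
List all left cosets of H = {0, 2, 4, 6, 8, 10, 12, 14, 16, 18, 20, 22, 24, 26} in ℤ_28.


H = {0, 2, 4, 6, 8, 10, 12, 14, 16, 18, 20, 22, 24, 26}, |H| = 14
Number of cosets = |G|/|H| = 28/14 = 2
0 + H = {0, 2, 4, 6, 8, 10, 12, 14, 16, 18, 20, 22, 24, 26}
1 + H = {1, 3, 5, 7, 9, 11, 13, 15, 17, 19, 21, 23, 25, 27}

Cosets: 0+H={0,2,4,6,8,10,12,14,16,18,20,22,24,26}; 1+H={1,3,5,7,9,11,13,15,17,19,21,23,25,27}


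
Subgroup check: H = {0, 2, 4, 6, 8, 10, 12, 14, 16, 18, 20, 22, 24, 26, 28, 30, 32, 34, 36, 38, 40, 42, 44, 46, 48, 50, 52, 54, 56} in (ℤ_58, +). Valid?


Subgroup test for H = {0, 2, 4, 6, 8, 10, 12, 14, 16, 18, 20, 22, 24, 26, 28, 30, 32, 34, 36, 38, 40, 42, 44, 46, 48, 50, 52, 54, 56} in (ℤ_58, +):
(1) 0 ∈ H? Yes
(2) Closure: for all a,b ∈ H, (a+b) mod 58 ∈ H? Yes
(3) Inverses: for all a ∈ H, -a mod 58 ∈ H? Yes

Yes, H is a subgroup of ℤ_58


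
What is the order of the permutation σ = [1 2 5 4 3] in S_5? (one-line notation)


Cycle decomposition: (3 5)
Cycle lengths: 2
Order = lcm(2) = 2

ord(σ) = 2


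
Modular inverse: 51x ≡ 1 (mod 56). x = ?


Use the extended Euclidean algorithm to write 1 = 51·s + 56·t; then s mod 56 is the inverse.
Euclidean algorithm:
  51 = 0·56 + 51
  56 = 1·51 + 5
  51 = 10·5 + 1
  5 = 5·1 + 0
gcd(51,56) = 1
Back-substitution gives: 51·(11) + 56·(-10) = 1
So 51⁻¹ ≡ 11 ≡ 11 (mod 56)
Check: 51 × 11 = 561 ≡ 1 (mod 56) ✓

51⁻¹ ≡ 11 (mod 56)


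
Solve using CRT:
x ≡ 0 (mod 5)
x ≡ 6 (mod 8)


m₁ = 5, m₂ = 8, gcd = 1, so CRT applies. M = m₁·m₂ = 40
Let M₁ = M/m₁ = 8, M₂ = M/m₂ = 5
Find y₁ ≡ M₁⁻¹ (mod m₁): 8⁻¹ ≡ 2 (mod 5)
Find y₂ ≡ M₂⁻¹ (mod m₂): 5⁻¹ ≡ 5 (mod 8)
x = a₁·M₁·y₁ + a₂·M₂·y₂ = 0·8·2 + 6·5·5 = 150
Reduce mod 40: x ≡ 30
Check: 30 mod 5 = 0 ✓, 30 mod 8 = 6 ✓

x ≡ 30 (mod 40)


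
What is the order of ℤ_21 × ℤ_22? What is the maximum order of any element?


|ℤ_21 × ℤ_22| = 21 × 22 = 462
Max element order = lcm(21,22) = 462
Cyclic? Yes (gcd=1)

|ℤ_21×ℤ_22| = 462, max element order = 462


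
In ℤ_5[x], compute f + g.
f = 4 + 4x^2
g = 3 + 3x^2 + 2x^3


Add coefficients mod 5:
x^0: 4 + 3 = 2 (mod 5)
x^1: 0 + 0 = 0 (mod 5)
x^2: 4 + 3 = 2 (mod 5)
x^3: 0 + 2 = 2 (mod 5)
Result: 2 + 2x^2 + 2x^3

f + g = 2 + 2x^2 + 2x^3


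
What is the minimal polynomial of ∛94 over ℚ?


∛94 satisfies x³ - 94 = 0, irreducible over ℚ (no rational root; 94 is not a perfect cube)

Minimal polynomial: x³ - 94


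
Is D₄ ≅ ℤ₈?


Comparing D₄ and ℤ₈:
D₄ is non-abelian, ℤ₈ is abelian

No, D₄ ≇ ℤ₈


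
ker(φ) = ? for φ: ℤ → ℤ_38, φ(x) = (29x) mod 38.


Kernel = preimage of identity
ker(φ) = {x ∈ ℤ : 29x ≡ 0 (mod 38)}. gcd(29,38) = 1, so 29x ≡ 0 (mod 38) ⟺ x ≡ 0 (mod 38/1 = 38). Hence ker(φ) = 38ℤ

ker(φ) = 38ℤ


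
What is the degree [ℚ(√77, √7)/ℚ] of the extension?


[ℚ(√77,√7):ℚ] = [ℚ(√77,√7):ℚ(√77)]·[ℚ(√77):ℚ] = 2·2 = 4

[ℚ(√77, √7)/ℚ] = 4


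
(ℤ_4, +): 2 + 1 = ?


Operation: addition mod 4
2 + 1 = (a + b) mod 4 with a = 2, b = 1

2 + 1 = 3


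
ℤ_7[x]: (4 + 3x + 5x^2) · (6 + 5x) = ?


Expand and collect like terms; reduce coefficients mod 7:
x^0: 4·6 = 24 ≡ 3 (mod 7)
x^1: 4·5 + 3·6 = 38 ≡ 3 (mod 7)
x^2: 3·5 + 5·6 = 45 ≡ 3 (mod 7)
x^3: 5·5 = 25 ≡ 4 (mod 7)
Result: 3 + 3x + 3x^2 + 4x^3

f · g = 3 + 3x + 3x^2 + 4x^3


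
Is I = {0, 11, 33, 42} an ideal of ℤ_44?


Check ideal conditions for I = {0, 11, 33, 42} in ℤ_44:
(1) I is an additive subgroup? No
(2) For r ∈ ℤ_44 and a ∈ I: r·a ∈ I? No  [counterexample: r=2, a=11, r·a mod 44 = 22 ∉ I]

No, I is not an ideal of ℤ_44


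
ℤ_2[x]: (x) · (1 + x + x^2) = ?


Expand and collect like terms; reduce coefficients mod 2:
x^0: 0·1 = 0 ≡ 0 (mod 2)
x^1: 0·1 + 1·1 = 1 ≡ 1 (mod 2)
x^2: 0·1 + 1·1 = 1 ≡ 1 (mod 2)
x^3: 1·1 = 1 ≡ 1 (mod 2)
Result: x + x^2 + x^3

f · g = x + x^2 + x^3


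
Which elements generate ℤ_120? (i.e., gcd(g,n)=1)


g generates ℤ_n iff gcd(g,n) = 1
Prime factors of 120: 2, 3, 5
Generators are g ∈ {1,...,119} not divisible by any of these primes.
Generators: {1, 7, 11, 13, 17, 19, 23, 29, 31, 37, 41, 43, 47, 49, 53, 59, 61, 67, 71, 73, 77, 79, 83, 89, 91, 97, 101, 103, 107, 109, 113, 119}
Number of generators = φ(120) = 32

Generators of ℤ_120 = {1, 7, 11, 13, 17, 19, 23, 29, 31, 37, 41, 43, 47, 49, 53, 59, 61, 67, 71, 73, 77, 79, 83, 89, 91, 97, 101, 103, 107, 109, 113, 119}


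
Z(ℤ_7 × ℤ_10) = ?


Z(G) = {g ∈ G | gx = xg for all x ∈ G}
Direct product of abelian groups is abelian, so Z(G) = G

Z(ℤ_7 × ℤ_10) = ℤ_7 × ℤ_10


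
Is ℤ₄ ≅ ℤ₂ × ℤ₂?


Comparing ℤ₄ and ℤ₂ × ℤ₂:
ℤ₄ has an element of order 4; ℤ₂×ℤ₂ has exponent 2

No, ℤ₄ ≇ ℤ₂ × ℤ₂


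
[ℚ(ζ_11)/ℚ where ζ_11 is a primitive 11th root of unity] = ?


[ℚ(ζ_n):ℚ] = deg Φ_n(x) = φ(n). Here φ(11) = 10

[ℚ(ζ_11)/ℚ where ζ_11 is a primitive 11th root of unity] = 10


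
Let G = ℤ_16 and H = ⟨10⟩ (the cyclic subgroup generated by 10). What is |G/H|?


|⟨10⟩| = n / gcd(10, 16) = 16 / 2 = 8
H is normal (ℤ_16 is abelian).
|G/H| = |G| / |H| = 16 / 8 = 2

|G/H| = 2


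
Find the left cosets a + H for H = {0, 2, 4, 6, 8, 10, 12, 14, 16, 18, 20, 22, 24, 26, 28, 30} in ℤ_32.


H = {0, 2, 4, 6, 8, 10, 12, 14, 16, 18, 20, 22, 24, 26, 28, 30}, |H| = 16
Number of cosets = |G|/|H| = 32/16 = 2
0 + H = {0, 2, 4, 6, 8, 10, 12, 14, 16, 18, 20, 22, 24, 26, 28, 30}
1 + H = {1, 3, 5, 7, 9, 11, 13, 15, 17, 19, 21, 23, 25, 27, 29, 31}

Cosets: 0+H={0,2,4,6,8,10,12,14,16,18,20,22,24,26,28,30}; 1+H={1,3,5,7,9,11,13,15,17,19,21,23,25,27,29,31}


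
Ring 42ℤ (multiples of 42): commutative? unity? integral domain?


42ℤ is a commutative ring under +,× but has no multiplicative identity (1 ∉ 42ℤ); it has no zero divisors, but without unity it is not an integral domain
Commutative: Yes
Integral domain: No
Has unity: No

42ℤ (multiples of 42): Commutative=Yes, Unity=No


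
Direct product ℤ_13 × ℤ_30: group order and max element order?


|ℤ_13 × ℤ_30| = 13 × 30 = 390
Max element order = lcm(13,30) = 390
Cyclic? Yes (gcd=1)

|ℤ_13×ℤ_30| = 390, max element order = 390


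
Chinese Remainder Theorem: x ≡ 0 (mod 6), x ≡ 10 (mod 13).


m₁ = 6, m₂ = 13, gcd = 1, so CRT applies. M = m₁·m₂ = 78
Let M₁ = M/m₁ = 13, M₂ = M/m₂ = 6
Find y₁ ≡ M₁⁻¹ (mod m₁): 13⁻¹ ≡ 1 (mod 6)
Find y₂ ≡ M₂⁻¹ (mod m₂): 6⁻¹ ≡ 11 (mod 13)
x = a₁·M₁·y₁ + a₂·M₂·y₂ = 0·13·1 + 10·6·11 = 660
Reduce mod 78: x ≡ 36
Check: 36 mod 6 = 0 ✓, 36 mod 13 = 10 ✓

x ≡ 36 (mod 78)


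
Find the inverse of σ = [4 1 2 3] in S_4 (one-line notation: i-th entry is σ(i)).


To find σ⁻¹, swap domain and range:
σ(1) = 4 → σ⁻¹(4) = 1
σ(2) = 1 → σ⁻¹(1) = 2
σ(3) = 2 → σ⁻¹(2) = 3
σ(4) = 3 → σ⁻¹(3) = 4

σ⁻¹ = [2 3 4 1]


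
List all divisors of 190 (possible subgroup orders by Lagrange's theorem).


Lagrange's theorem: |H| divides |G|
|G| = 190
Divisors of 190: 1, 2, 5, 10, 19, 38, 95, 190

Possible subgroup orders: {1, 2, 5, 10, 19, 38, 95, 190}


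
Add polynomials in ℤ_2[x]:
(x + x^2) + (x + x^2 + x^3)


Add coefficients mod 2:
x^0: 0 + 0 = 0 (mod 2)
x^1: 1 + 1 = 0 (mod 2)
x^2: 1 + 1 = 0 (mod 2)
x^3: 0 + 1 = 1 (mod 2)
Result: x^3

f + g = x^3


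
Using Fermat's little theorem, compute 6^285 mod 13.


Fermat's little theorem: if p is prime and gcd(a,p)=1, then a^(p-1) ≡ 1 (mod p)
p = 13 is prime, gcd(6,13) = 1
Reduce exponent: 285 mod 12 = 9
So 6^285 ≡ 6^9 (mod 13)
6^9 mod 13 = 5

6^285 ≡ 5 (mod 13)


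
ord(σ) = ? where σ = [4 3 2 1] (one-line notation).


Cycle decomposition: (1 4) (2 3)
Cycle lengths: 2, 2
Order = lcm(2, 2) = 2

ord(σ) = 2


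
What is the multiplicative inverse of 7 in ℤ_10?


Use the extended Euclidean algorithm to write 1 = 7·s + 10·t; then s mod 10 is the inverse.
Euclidean algorithm:
  7 = 0·10 + 7
  10 = 1·7 + 3
  7 = 2·3 + 1
  3 = 3·1 + 0
gcd(7,10) = 1
Back-substitution gives: 7·(3) + 10·(-2) = 1
So 7⁻¹ ≡ 3 ≡ 3 (mod 10)
Check: 7 × 3 = 21 ≡ 1 (mod 10) ✓

7⁻¹ ≡ 3 (mod 10)


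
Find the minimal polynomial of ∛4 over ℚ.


∛4 satisfies x³ - 4 = 0, irreducible over ℚ (no rational root; 4 is not a perfect cube)

Minimal polynomial: x³ - 4


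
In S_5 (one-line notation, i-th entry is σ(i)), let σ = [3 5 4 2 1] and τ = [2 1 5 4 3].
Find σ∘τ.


σ∘τ: apply τ first, then σ
1 →τ 2 →σ 5
2 →τ 1 →σ 3
3 →τ 5 →σ 1
4 →τ 4 →σ 2
5 →τ 3 →σ 4

σ∘τ = [5 3 1 2 4]


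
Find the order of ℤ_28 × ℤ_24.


|A × B| = |A| · |B|
|ℤ_28 × ℤ_24| = 28 × 24 = 672

|ℤ_28 × ℤ_24| = 672


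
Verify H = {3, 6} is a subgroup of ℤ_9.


Subgroup test for H = {3, 6} in (ℤ_9, +):
(1) 0 ∈ H? No
(2) Closure: for all a,b ∈ H, (a+b) mod 9 ∈ H? No  [counterexample: 3 + 6 = 0 ∉ H]
(3) Inverses: for all a ∈ H, -a mod 9 ∈ H? Yes

No, H is not a subgroup of ℤ_9


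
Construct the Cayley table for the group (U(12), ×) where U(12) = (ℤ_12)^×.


Elements: {1, 5, 7, 11}
Operation: multiplication mod 12
Entry (a, b) = (a × b) mod 12

Cayley table:
   |  1 |  5 |  7 | 11
 1 |  1 |  5 |  7 | 11
 5 |  5 |  1 | 11 |  7
 7 |  7 | 11 |  1 |  5
11 | 11 |  7 |  5 |  1


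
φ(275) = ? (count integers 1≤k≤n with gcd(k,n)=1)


Factor n: 275 = 5^2 × 11
φ(n) = n · ∏(1 - 1/p) over distinct primes p | n
φ(275) = 275 · (1 - 1/5) · (1 - 1/11) = 200

φ(275) = 200


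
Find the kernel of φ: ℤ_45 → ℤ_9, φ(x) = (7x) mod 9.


Kernel = preimage of identity
ker(φ) = {x ∈ ℤ_45 : 7x ≡ 0 (mod 9)}. Since 9 | 45, φ is well-defined. The kernel is the cyclic subgroup ⟨9⟩ of ℤ_45 (order 5), i.e. {0, 9, 18, 27, 36}

ker(φ) = {0, 9, 18, 27, 36}


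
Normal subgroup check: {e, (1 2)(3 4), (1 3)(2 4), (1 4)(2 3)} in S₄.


H = {e, (1 2)(3 4), (1 3)(2 4), (1 4)(2 3)} in S₄
This is the Klein four-group V₄; it is normal in S₄ (it is a union of conjugacy classes)

Yes, normal subgroup


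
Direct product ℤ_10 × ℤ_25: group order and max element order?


|ℤ_10 × ℤ_25| = 10 × 25 = 250
Max element order = lcm(10,25) = 50
Cyclic? No (gcd=5)

|ℤ_10×ℤ_25| = 250, max element order = 50


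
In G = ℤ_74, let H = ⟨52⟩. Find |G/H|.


|⟨52⟩| = n / gcd(52, 74) = 74 / 2 = 37
H is normal (ℤ_74 is abelian).
|G/H| = |G| / |H| = 74 / 37 = 2

|G/H| = 2


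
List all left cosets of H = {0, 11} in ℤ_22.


H = {0, 11}, |H| = 2
Number of cosets = |G|/|H| = 22/2 = 11
0 + H = {0, 11}
1 + H = {1, 12}
2 + H = {2, 13}
3 + H = {3, 14}
4 + H = {4, 15}
5 + H = {5, 16}
6 + H = {6, 17}
7 + H = {7, 18}
8 + H = {8, 19}
9 + H = {9, 20}
10 + H = {10, 21}

Cosets: 0+H={0,11}; 1+H={1,12}; 2+H={2,13}; 3+H={3,14}; 4+H={4,15}; 5+H={5,16}; 6+H={6,17}; 7+H={7,18}; 8+H={8,19}; 9+H={9,20}; 10+H={10,21}


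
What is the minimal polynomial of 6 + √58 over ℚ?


Let α = 6 + √58. Then α - 6 = √58, so (α - 6)² = 58, giving α² - 12α - 22 = 0. Degree 2 and α ∉ ℚ, so this is the minimal polynomial.

Minimal polynomial: x² - 12x - 22


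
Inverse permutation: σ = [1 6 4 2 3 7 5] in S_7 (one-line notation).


To find σ⁻¹, swap domain and range:
σ(1) = 1 → σ⁻¹(1) = 1
σ(2) = 6 → σ⁻¹(6) = 2
σ(3) = 4 → σ⁻¹(4) = 3
σ(4) = 2 → σ⁻¹(2) = 4
σ(5) = 3 → σ⁻¹(3) = 5
σ(6) = 7 → σ⁻¹(7) = 6
σ(7) = 5 → σ⁻¹(5) = 7

σ⁻¹ = [1 4 5 3 7 2 6]


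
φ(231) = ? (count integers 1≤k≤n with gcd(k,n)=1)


Factor n: 231 = 3 × 7 × 11
φ(n) = n · ∏(1 - 1/p) over distinct primes p | n
φ(231) = 231 · (1 - 1/3) · (1 - 1/7) · (1 - 1/11) = 120

φ(231) = 120


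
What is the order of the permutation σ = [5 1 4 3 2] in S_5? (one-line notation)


Cycle decomposition: (1 5 2) (3 4)
Cycle lengths: 3, 2
Order = lcm(3, 2) = 6

ord(σ) = 6


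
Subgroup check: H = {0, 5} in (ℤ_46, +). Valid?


Subgroup test for H = {0, 5} in (ℤ_46, +):
(1) 0 ∈ H? Yes
(2) Closure: for all a,b ∈ H, (a+b) mod 46 ∈ H? No  [counterexample: 5 + 5 = 10 ∉ H]
(3) Inverses: for all a ∈ H, -a mod 46 ∈ H? No

No, H is not a subgroup of ℤ_46


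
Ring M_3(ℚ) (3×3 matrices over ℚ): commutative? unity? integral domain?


Matrix multiplication is non-commutative for n ≥ 2; the identity matrix I is the unity; singular matrices give zero divisors, so not an integral domain
Commutative: No
Integral domain: No
Has unity: Yes

M_3(ℚ) (3×3 matrices over ℚ): Commutative=No, Unity=Yes


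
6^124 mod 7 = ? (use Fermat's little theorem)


Fermat's little theorem: if p is prime and gcd(a,p)=1, then a^(p-1) ≡ 1 (mod p)
p = 7 is prime, gcd(6,7) = 1
Reduce exponent: 124 mod 6 = 4
So 6^124 ≡ 6^4 (mod 7)
6^4 mod 7 = 1

6^124 ≡ 1 (mod 7)


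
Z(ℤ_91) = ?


Z(G) = {g ∈ G | gx = xg for all x ∈ G}
ℤ_91 is abelian, so Z(G) = G

Z(ℤ_91) = ℤ_91


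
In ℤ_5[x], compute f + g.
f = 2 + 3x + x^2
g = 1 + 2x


Add coefficients mod 5:
x^0: 2 + 1 = 3 (mod 5)
x^1: 3 + 2 = 0 (mod 5)
x^2: 1 + 0 = 1 (mod 5)
Result: 3 + x^2

f + g = 3 + x^2


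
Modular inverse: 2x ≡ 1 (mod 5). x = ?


Use the extended Euclidean algorithm to write 1 = 2·s + 5·t; then s mod 5 is the inverse.
Euclidean algorithm:
  2 = 0·5 + 2
  5 = 2·2 + 1
  2 = 2·1 + 0
gcd(2,5) = 1
Back-substitution gives: 2·(-2) + 5·(1) = 1
So 2⁻¹ ≡ -2 ≡ 3 (mod 5)
Check: 2 × 3 = 6 ≡ 1 (mod 5) ✓

2⁻¹ ≡ 3 (mod 5)


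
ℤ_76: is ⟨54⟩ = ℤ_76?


g generates ℤ_n iff gcd(g, n) = 1
gcd(54, 76) = 2
Since gcd = 2 ≠ 1, ⟨54⟩ has order 38 < 76, so 54 is not a generator.

No, 54 does not generate ℤ_76


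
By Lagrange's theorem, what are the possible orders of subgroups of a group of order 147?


Lagrange's theorem: |H| divides |G|
|G| = 147
Divisors of 147: 1, 3, 7, 21, 49, 147

Possible subgroup orders: {1, 3, 7, 21, 49, 147}


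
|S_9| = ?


|S_n| = n! (number of permutations of n symbols)
|S_9| = 9! = 362880

|S_9| = 362880


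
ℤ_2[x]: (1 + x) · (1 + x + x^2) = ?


Expand and collect like terms; reduce coefficients mod 2:
x^0: 1·1 = 1 ≡ 1 (mod 2)
x^1: 1·1 + 1·1 = 2 ≡ 0 (mod 2)
x^2: 1·1 + 1·1 = 2 ≡ 0 (mod 2)
x^3: 1·1 = 1 ≡ 1 (mod 2)
Result: 1 + x^3

f · g = 1 + x^3


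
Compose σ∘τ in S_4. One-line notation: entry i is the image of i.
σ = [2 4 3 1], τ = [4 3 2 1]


σ∘τ: apply τ first, then σ
1 →τ 4 →σ 1
2 →τ 3 →σ 3
3 →τ 2 →σ 4
4 →τ 1 →σ 2

σ∘τ = [1 3 4 2]


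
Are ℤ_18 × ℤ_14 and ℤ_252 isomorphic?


Comparing ℤ_18 × ℤ_14 and ℤ_252:
gcd(18,14) = 2 ≠ 1. Max element order in ℤ_18×ℤ_14 is lcm(18,14) = 126 < 252, so it has no element of order 252

No, ℤ_18 × ℤ_14 ≇ ℤ_252


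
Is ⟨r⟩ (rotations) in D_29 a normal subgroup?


H = ⟨r⟩ (rotations) in D_29
The rotation subgroup ⟨r⟩ has index 2 in D_29, so it is normal

Yes, normal subgroup


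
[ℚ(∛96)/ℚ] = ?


∛96 has minimal polynomial x³ - 96 (irreducible over ℚ since 96 is not a perfect cube)

[ℚ(∛96)/ℚ] = 3


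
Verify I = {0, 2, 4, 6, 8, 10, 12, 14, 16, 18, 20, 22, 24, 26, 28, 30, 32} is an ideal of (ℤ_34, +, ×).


Check ideal conditions for I = {0, 2, 4, 6, 8, 10, 12, 14, 16, 18, 20, 22, 24, 26, 28, 30, 32} in ℤ_34:
(1) I is an additive subgroup? Yes
(2) For r ∈ ℤ_34 and a ∈ I: r·a ∈ I? Yes

Yes, I is an ideal of ℤ_34


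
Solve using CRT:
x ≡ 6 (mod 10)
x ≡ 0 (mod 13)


m₁ = 10, m₂ = 13, gcd = 1, so CRT applies. M = m₁·m₂ = 130
Let M₁ = M/m₁ = 13, M₂ = M/m₂ = 10
Find y₁ ≡ M₁⁻¹ (mod m₁): 13⁻¹ ≡ 7 (mod 10)
Find y₂ ≡ M₂⁻¹ (mod m₂): 10⁻¹ ≡ 4 (mod 13)
x = a₁·M₁·y₁ + a₂·M₂·y₂ = 6·13·7 + 0·10·4 = 546
Reduce mod 130: x ≡ 26
Check: 26 mod 10 = 6 ✓, 26 mod 13 = 0 ✓

x ≡ 26 (mod 130)


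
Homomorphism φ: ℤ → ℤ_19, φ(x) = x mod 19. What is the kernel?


Kernel = preimage of identity
ker(φ) = {x ∈ ℤ : x ≡ 0 (mod 19)} = 19ℤ = {0, ±19, ±38, ...}

ker(φ) = 19ℤ


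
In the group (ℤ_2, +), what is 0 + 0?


Operation: addition mod 2
0 + 0 = (a + b) mod 2 with a = 0, b = 0

0 + 0 = 0


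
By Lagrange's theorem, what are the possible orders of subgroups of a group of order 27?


Lagrange's theorem: |H| divides |G|
|G| = 27
Divisors of 27: 1, 3, 9, 27

Possible subgroup orders: {1, 3, 9, 27}


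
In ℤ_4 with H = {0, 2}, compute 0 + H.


0 + H = {0 + h (mod 4) : h ∈ H}
0+0=0, 0+2=2

0 + H = {0, 2}


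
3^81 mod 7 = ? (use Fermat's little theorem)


Fermat's little theorem: if p is prime and gcd(a,p)=1, then a^(p-1) ≡ 1 (mod p)
p = 7 is prime, gcd(3,7) = 1
Reduce exponent: 81 mod 6 = 3
So 3^81 ≡ 3^3 (mod 7)
3^3 mod 7 = 6

3^81 ≡ 6 (mod 7)


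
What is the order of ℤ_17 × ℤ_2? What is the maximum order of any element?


|ℤ_17 × ℤ_2| = 17 × 2 = 34
Max element order = lcm(17,2) = 34
Cyclic? Yes (gcd=1)

|ℤ_17×ℤ_2| = 34, max element order = 34


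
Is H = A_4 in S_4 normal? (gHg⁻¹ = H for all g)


H = A_4 in S_4
A_4 has index 2 in S_4, and every subgroup of index 2 is normal

Yes, normal subgroup


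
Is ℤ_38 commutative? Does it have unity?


ℤ_38 is a commutative ring with unity 1; 38 = 2×19 is composite, so 2·19 ≡ 0 gives zero divisors (not an integral domain)
Commutative: Yes
Integral domain: No
Has unity: Yes

ℤ_38: Commutative=Yes, Unity=Yes


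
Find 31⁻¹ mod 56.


Use the extended Euclidean algorithm to write 1 = 31·s + 56·t; then s mod 56 is the inverse.
Euclidean algorithm:
  31 = 0·56 + 31
  56 = 1·31 + 25
  31 = 1·25 + 6
  25 = 4·6 + 1
  6 = 6·1 + 0
gcd(31,56) = 1
Back-substitution gives: 31·(-9) + 56·(5) = 1
So 31⁻¹ ≡ -9 ≡ 47 (mod 56)
Check: 31 × 47 = 1457 ≡ 1 (mod 56) ✓

31⁻¹ ≡ 47 (mod 56)


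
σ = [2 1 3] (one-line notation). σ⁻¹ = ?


To find σ⁻¹, swap domain and range:
σ(1) = 2 → σ⁻¹(2) = 1
σ(2) = 1 → σ⁻¹(1) = 2
σ(3) = 3 → σ⁻¹(3) = 3

σ⁻¹ = [2 1 3]


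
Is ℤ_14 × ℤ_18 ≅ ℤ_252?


Comparing ℤ_14 × ℤ_18 and ℤ_252:
gcd(14,18) = 2 ≠ 1. Max element order in ℤ_14×ℤ_18 is lcm(14,18) = 126 < 252, so it has no element of order 252

No, ℤ_14 × ℤ_18 ≇ ℤ_252


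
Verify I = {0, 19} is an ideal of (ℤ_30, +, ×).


Check ideal conditions for I = {0, 19} in ℤ_30:
(1) I is an additive subgroup? No
(2) For r ∈ ℤ_30 and a ∈ I: r·a ∈ I? No  [counterexample: r=2, a=19, r·a mod 30 = 8 ∉ I]

No, I is not an ideal of ℤ_30


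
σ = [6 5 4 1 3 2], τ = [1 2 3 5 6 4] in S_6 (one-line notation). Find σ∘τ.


σ∘τ: apply τ first, then σ
1 →τ 1 →σ 6
2 →τ 2 →σ 5
3 →τ 3 →σ 4
4 →τ 5 →σ 3
5 →τ 6 →σ 2
6 →τ 4 →σ 1

σ∘τ = [6 5 4 3 2 1]


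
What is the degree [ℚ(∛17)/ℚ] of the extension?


∛17 has minimal polynomial x³ - 17 (irreducible over ℚ since 17 is not a perfect cube)

[ℚ(∛17)/ℚ] = 3


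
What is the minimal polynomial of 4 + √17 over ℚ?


Let α = 4 + √17. Then α - 4 = √17, so (α - 4)² = 17, giving α² - 8α - 1 = 0. Degree 2 and α ∉ ℚ, so this is the minimal polynomial.

Minimal polynomial: x² - 8x - 1


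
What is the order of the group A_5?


|A_n| = n!/2 (even permutations)
|A_5| = 5!/2 = 120/2 = 60

|A_5| = 60


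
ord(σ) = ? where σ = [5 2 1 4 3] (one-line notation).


Cycle decomposition: (1 5 3)
Cycle lengths: 3
Order = lcm(3) = 3

ord(σ) = 3


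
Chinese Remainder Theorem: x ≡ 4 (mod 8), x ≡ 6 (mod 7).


m₁ = 8, m₂ = 7, gcd = 1, so CRT applies. M = m₁·m₂ = 56
Let M₁ = M/m₁ = 7, M₂ = M/m₂ = 8
Find y₁ ≡ M₁⁻¹ (mod m₁): 7⁻¹ ≡ 7 (mod 8)
Find y₂ ≡ M₂⁻¹ (mod m₂): 8⁻¹ ≡ 1 (mod 7)
x = a₁·M₁·y₁ + a₂·M₂·y₂ = 4·7·7 + 6·8·1 = 244
Reduce mod 56: x ≡ 20
Check: 20 mod 8 = 4 ✓, 20 mod 7 = 6 ✓

x ≡ 20 (mod 56)


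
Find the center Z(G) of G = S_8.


Z(G) = {g ∈ G | gx = xg for all x ∈ G}
S_n is non-abelian for n ≥ 3; Z(S_8) is trivial

Z(S_8) = {e}


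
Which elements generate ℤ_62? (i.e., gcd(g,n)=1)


g generates ℤ_n iff gcd(g,n) = 1
Prime factors of 62: 2, 31
Generators are g ∈ {1,...,61} not divisible by any of these primes.
Generators: {1, 3, 5, 7, 9, 11, 13, 15, 17, 19, 21, 23, 25, 27, 29, 33, 35, 37, 39, 41, 43, 45, 47, 49, 51, 53, 55, 57, 59, 61}
Number of generators = φ(62) = 30

Generators of ℤ_62 = {1, 3, 5, 7, 9, 11, 13, 15, 17, 19, 21, 23, 25, 27, 29, 33, 35, 37, 39, 41, 43, 45, 47, 49, 51, 53, 55, 57, 59, 61}


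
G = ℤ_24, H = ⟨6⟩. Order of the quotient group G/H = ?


|⟨6⟩| = n / gcd(6, 24) = 24 / 6 = 4
H is normal (ℤ_24 is abelian).
|G/H| = |G| / |H| = 24 / 4 = 6

|G/H| = 6


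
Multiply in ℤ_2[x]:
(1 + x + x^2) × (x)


Expand and collect like terms; reduce coefficients mod 2:
x^0: 1·0 = 0 ≡ 0 (mod 2)
x^1: 1·1 + 1·0 = 1 ≡ 1 (mod 2)
x^2: 1·1 + 1·0 = 1 ≡ 1 (mod 2)
x^3: 1·1 = 1 ≡ 1 (mod 2)
Result: x + x^2 + x^3

f · g = x + x^2 + x^3


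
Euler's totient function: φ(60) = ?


Factor n: 60 = 2^2 × 3 × 5
φ(n) = n · ∏(1 - 1/p) over distinct primes p | n
φ(60) = 60 · (1 - 1/2) · (1 - 1/3) · (1 - 1/5) = 16

φ(60) = 16


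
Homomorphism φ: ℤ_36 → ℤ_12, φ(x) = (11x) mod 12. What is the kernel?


Kernel = preimage of identity
ker(φ) = {x ∈ ℤ_36 : 11x ≡ 0 (mod 12)}. Since 12 | 36, φ is well-defined. The kernel is the cyclic subgroup ⟨12⟩ of ℤ_36 (order 3), i.e. {0, 12, 24}

ker(φ) = {0, 12, 24}


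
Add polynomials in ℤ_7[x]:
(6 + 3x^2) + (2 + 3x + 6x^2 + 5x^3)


Add coefficients mod 7:
x^0: 6 + 2 = 1 (mod 7)
x^1: 0 + 3 = 3 (mod 7)
x^2: 3 + 6 = 2 (mod 7)
x^3: 0 + 5 = 5 (mod 7)
Result: 1 + 3x + 2x^2 + 5x^3

f + g = 1 + 3x + 2x^2 + 5x^3


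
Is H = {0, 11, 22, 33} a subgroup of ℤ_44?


Subgroup test for H = {0, 11, 22, 33} in (ℤ_44, +):
(1) 0 ∈ H? Yes
(2) Closure: for all a,b ∈ H, (a+b) mod 44 ∈ H? Yes
(3) Inverses: for all a ∈ H, -a mod 44 ∈ H? Yes

Yes, H is a subgroup of ℤ_44


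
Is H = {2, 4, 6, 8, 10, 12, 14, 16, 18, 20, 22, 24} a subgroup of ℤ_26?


Subgroup test for H = {2, 4, 6, 8, 10, 12, 14, 16, 18, 20, 22, 24} in (ℤ_26, +):
(1) 0 ∈ H? No
(2) Closure: for all a,b ∈ H, (a+b) mod 26 ∈ H? No  [counterexample: 2 + 24 = 0 ∉ H]
(3) Inverses: for all a ∈ H, -a mod 26 ∈ H? Yes

No, H is not a subgroup of ℤ_26


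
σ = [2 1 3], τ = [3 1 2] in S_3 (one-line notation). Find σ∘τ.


σ∘τ: apply τ first, then σ
1 →τ 3 →σ 3
2 →τ 1 →σ 2
3 →τ 2 →σ 1

σ∘τ = [3 2 1]


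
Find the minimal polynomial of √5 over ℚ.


√5 satisfies x² - 5 = 0, irreducible over ℚ since 5 is squarefree

Minimal polynomial: x² - 5


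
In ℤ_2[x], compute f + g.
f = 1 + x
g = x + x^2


Add coefficients mod 2:
x^0: 1 + 0 = 1 (mod 2)
x^1: 1 + 1 = 0 (mod 2)
x^2: 0 + 1 = 1 (mod 2)
Result: 1 + x^2

f + g = 1 + x^2


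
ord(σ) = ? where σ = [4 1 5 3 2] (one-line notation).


Cycle decomposition: (1 4 3 5 2)
Cycle lengths: 5
Order = lcm(5) = 5

ord(σ) = 5


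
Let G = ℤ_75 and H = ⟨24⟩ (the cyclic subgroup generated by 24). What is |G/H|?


|⟨24⟩| = n / gcd(24, 75) = 75 / 3 = 25
H is normal (ℤ_75 is abelian).
|G/H| = |G| / |H| = 75 / 25 = 3

|G/H| = 3


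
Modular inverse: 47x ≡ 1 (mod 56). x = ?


Use the extended Euclidean algorithm to write 1 = 47·s + 56·t; then s mod 56 is the inverse.
Euclidean algorithm:
  47 = 0·56 + 47
  56 = 1·47 + 9
  47 = 5·9 + 2
  9 = 4·2 + 1
  2 = 2·1 + 0
gcd(47,56) = 1
Back-substitution gives: 47·(-25) + 56·(21) = 1
So 47⁻¹ ≡ -25 ≡ 31 (mod 56)
Check: 47 × 31 = 1457 ≡ 1 (mod 56) ✓

47⁻¹ ≡ 31 (mod 56)


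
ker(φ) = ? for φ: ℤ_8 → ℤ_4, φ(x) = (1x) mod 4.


Kernel = preimage of identity
ker(φ) = {x ∈ ℤ_8 : 1x ≡ 0 (mod 4)}. Since 4 | 8, φ is well-defined. The kernel is the cyclic subgroup ⟨4⟩ of ℤ_8 (order 2), i.e. {0, 4}

ker(φ) = {0, 4}


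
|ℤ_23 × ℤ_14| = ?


|A × B| = |A| · |B|
|ℤ_23 × ℤ_14| = 23 × 14 = 322

|ℤ_23 × ℤ_14| = 322


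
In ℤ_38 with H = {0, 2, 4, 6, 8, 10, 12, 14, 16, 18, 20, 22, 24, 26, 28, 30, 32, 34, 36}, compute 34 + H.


34 + H = {34 + h (mod 38) : h ∈ H}
34+0=34, 34+2=36, 34+4=0, 34+6=2, 34+8=4, 34+10=6, 34+12=8, 34+14=10, 34+16=12, 34+18=14, 34+20=16, 34+22=18, 34+24=20, 34+26=22, 34+28=24, 34+30=26, 34+32=28, 34+34=30, 34+36=32
34 + H = {0, 2, 4, 6, 8, 10, 12, 14, 16, 18, 20, 22, 24, 26, 28, 30, 32, 34, 36} = 0 + H

34 + H = {0, 2, 4, 6, 8, 10, 12, 14, 16, 18, 20, 22, 24, 26, 28, 30, 32, 34, 36}


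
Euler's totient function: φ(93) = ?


Factor n: 93 = 3 × 31
φ(n) = n · ∏(1 - 1/p) over distinct primes p | n
φ(93) = 93 · (1 - 1/3) · (1 - 1/31) = 60

φ(93) = 60


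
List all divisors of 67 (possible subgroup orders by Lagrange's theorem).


Lagrange's theorem: |H| divides |G|
|G| = 67
Divisors of 67: 1, 67

Possible subgroup orders: {1, 67}
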